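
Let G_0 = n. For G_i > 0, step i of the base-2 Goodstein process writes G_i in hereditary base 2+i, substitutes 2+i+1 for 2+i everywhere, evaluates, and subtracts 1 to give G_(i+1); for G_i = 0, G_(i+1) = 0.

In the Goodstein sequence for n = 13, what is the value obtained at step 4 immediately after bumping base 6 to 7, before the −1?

5765999

(0) 13|_2 = 2^(2 + 1) + 2^2 + 1 ↦ 3^(3 + 1) + 3^3 + 1|_3 = 109 ⇒ 108
(1) 108|_3 = 3^(3 + 1) + 3^3 ↦ 4^(4 + 1) + 4^4|_4 = 1280 ⇒ 1279
(2) 1279|_4 = 4^(4 + 1) + 3·4^3 + 3·4^2 + 3·4 + 3 ↦ 5^(5 + 1) + 3·5^3 + 3·5^2 + 3·5 + 3|_5 = 16093 ⇒ 16092
(3) 16092|_5 = 5^(5 + 1) + 3·5^3 + 3·5^2 + 3·5 + 2 ↦ 6^(6 + 1) + 3·6^3 + 3·6^2 + 3·6 + 2|_6 = 280712 ⇒ 280711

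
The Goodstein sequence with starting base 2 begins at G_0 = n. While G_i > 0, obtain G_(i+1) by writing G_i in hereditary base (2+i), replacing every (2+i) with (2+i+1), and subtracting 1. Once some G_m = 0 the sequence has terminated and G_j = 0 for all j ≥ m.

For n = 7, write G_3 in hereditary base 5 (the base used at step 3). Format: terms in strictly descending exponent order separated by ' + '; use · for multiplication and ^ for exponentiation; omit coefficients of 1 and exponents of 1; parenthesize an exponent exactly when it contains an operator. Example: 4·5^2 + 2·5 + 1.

[0] 7 ≡ 2^2 + 2 + 1 (base 2). Lift 3: 31. −1: 30.
[1] 30 ≡ 3^3 + 3 (base 3). Lift 4: 260. −1: 259.
[2] 259 ≡ 4^4 + 3 (base 4). Lift 5: 3128. −1: 3127.
[3] 3127 ≡ 5^5 + 2 (base 5). Lift 6: 46658. −1: 46657.

5^5 + 2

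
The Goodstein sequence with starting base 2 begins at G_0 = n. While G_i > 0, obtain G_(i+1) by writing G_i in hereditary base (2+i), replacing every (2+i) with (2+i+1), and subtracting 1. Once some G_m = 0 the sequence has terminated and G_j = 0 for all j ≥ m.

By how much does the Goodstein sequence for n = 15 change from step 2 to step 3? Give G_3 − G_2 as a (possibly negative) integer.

17469

(0) 15|_2 = 2^(2 + 1) + 2^2 + 2 + 1 ↦ 3^(3 + 1) + 3^3 + 3 + 1|_3 = 112 ⇒ 111
(1) 111|_3 = 3^(3 + 1) + 3^3 + 3 ↦ 4^(4 + 1) + 4^4 + 4|_4 = 1284 ⇒ 1283
(2) 1283|_4 = 4^(4 + 1) + 4^4 + 3 ↦ 5^(5 + 1) + 5^5 + 3|_5 = 18753 ⇒ 18752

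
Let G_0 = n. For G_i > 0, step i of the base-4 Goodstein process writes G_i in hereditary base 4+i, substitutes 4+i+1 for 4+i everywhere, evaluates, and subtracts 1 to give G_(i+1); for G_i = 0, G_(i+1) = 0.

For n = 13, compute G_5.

(0) 13|_4 = 3·4 + 1 ↦ 3·5 + 1|_5 = 16 ⇒ 15
(1) 15|_5 = 3·5 ↦ 3·6|_6 = 18 ⇒ 17
(2) 17|_6 = 2·6 + 5 ↦ 2·7 + 5|_7 = 19 ⇒ 18
(3) 18|_7 = 2·7 + 4 ↦ 2·8 + 4|_8 = 20 ⇒ 19
(4) 19|_8 = 2·8 + 3 ↦ 2·9 + 3|_9 = 21 ⇒ 20
(5) 20|_9 = 2·9 + 2 ↦ 2·10 + 2|_10 = 22 ⇒ 21

20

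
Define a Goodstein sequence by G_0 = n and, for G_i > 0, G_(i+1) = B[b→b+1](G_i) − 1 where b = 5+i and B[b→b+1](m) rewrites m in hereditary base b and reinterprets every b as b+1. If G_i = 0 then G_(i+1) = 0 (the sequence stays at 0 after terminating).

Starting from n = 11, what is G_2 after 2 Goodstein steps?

i=0: 11 = 2·5 + 1 (b=5); 5→6: 2·6 + 1 = 13; 13−1 = 12
i=1: 12 = 2·6 (b=6); 6→7: 2·7 = 14; 14−1 = 13
i=2: 13 = 7 + 6 (b=7); 7→8: 8 + 6 = 14; 14−1 = 13

13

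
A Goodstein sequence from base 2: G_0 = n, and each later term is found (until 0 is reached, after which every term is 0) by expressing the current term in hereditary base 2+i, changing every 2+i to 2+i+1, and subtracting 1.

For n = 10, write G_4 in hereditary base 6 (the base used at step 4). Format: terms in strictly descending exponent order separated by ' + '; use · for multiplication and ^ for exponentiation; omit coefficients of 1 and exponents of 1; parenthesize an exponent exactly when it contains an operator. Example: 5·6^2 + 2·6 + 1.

5·6^6 + 5·6^5 + 5·6^4 + 5·6^3 + 5·6^2 + 5·6 + 5

G_0=10  [base 2] 2^(2 + 1) + 2  →[2↦3]→  3^(3 + 1) + 3 = 84  −1 ⇒ G_1=83
G_1=83  [base 3] 3^(3 + 1) + 2  →[3↦4]→  4^(4 + 1) + 2 = 1026  −1 ⇒ G_2=1025
G_2=1025  [base 4] 4^(4 + 1) + 1  →[4↦5]→  5^(5 + 1) + 1 = 15626  −1 ⇒ G_3=15625
G_3=15625  [base 5] 5^(5 + 1)  →[5↦6]→  6^(6 + 1) = 279936  −1 ⇒ G_4=279935
G_4=279935  [base 6] 5·6^6 + 5·6^5 + 5·6^4 + 5·6^3 + 5·6^2 + 5·6 + 5  →[6↦7]→  5·7^7 + 5·7^5 + 5·7^4 + 5·7^3 + 5·7^2 + 5·7 + 5 = 4215755  −1 ⇒ G_5=4215754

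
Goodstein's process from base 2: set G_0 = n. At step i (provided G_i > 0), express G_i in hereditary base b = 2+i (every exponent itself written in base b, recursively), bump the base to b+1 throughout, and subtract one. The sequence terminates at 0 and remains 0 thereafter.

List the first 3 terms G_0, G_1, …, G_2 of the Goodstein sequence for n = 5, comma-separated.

5, 27, 255

step 0: 5 = 2^2 + 1; sub 3 for 2: 3^3 + 1; = 28; G_1 = 28−1 = 27
step 1: 27 = 3^3; sub 4 for 3: 4^4; = 256; G_2 = 256−1 = 255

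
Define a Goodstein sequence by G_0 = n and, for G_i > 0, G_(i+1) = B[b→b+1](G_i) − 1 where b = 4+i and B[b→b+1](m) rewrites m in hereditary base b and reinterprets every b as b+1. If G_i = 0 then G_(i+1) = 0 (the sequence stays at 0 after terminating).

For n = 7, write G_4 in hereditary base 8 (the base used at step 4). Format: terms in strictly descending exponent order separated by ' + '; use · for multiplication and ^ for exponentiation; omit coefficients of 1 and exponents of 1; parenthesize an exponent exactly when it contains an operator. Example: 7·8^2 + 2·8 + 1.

7

[0] 7 ≡ 4 + 3 (base 4). Lift 5: 8. −1: 7.
[1] 7 ≡ 5 + 2 (base 5). Lift 6: 8. −1: 7.
[2] 7 ≡ 6 + 1 (base 6). Lift 7: 8. −1: 7.
[3] 7 ≡ 7 (base 7). Lift 8: 8. −1: 7.
[4] 7 ≡ 7 (base 8). Lift 9: 7. −1: 6.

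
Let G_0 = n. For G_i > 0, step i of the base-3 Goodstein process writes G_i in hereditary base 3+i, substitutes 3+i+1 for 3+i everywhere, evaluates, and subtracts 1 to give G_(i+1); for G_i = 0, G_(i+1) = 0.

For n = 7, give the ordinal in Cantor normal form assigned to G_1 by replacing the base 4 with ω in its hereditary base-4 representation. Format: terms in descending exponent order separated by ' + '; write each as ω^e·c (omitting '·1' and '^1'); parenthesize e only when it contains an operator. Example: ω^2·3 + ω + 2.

ω·2

step 0: 7 = 2·3 + 1; sub 4 for 3: 2·4 + 1; = 9; G_1 = 9−1 = 8
step 1: 8 = 2·4; sub 5 for 4: 2·5; = 10; G_2 = 10−1 = 9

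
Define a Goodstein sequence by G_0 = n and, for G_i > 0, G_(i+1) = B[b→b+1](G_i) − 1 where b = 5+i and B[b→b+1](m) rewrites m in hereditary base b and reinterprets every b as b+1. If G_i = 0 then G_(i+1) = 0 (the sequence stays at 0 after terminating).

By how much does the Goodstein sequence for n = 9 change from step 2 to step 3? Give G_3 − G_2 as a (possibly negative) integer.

(0) 9|_5 = 5 + 4 ↦ 6 + 4|_6 = 10 ⇒ 9
(1) 9|_6 = 6 + 3 ↦ 7 + 3|_7 = 10 ⇒ 9
(2) 9|_7 = 7 + 2 ↦ 8 + 2|_8 = 10 ⇒ 9

0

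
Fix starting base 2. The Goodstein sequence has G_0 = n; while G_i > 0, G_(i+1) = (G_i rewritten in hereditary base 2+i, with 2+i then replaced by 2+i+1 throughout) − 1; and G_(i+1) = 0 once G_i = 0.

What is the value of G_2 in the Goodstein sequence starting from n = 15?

1283

step 0: 15 = 2^(2 + 1) + 2^2 + 2 + 1; sub 3 for 2: 3^(3 + 1) + 3^3 + 3 + 1; = 112; G_1 = 112−1 = 111
step 1: 111 = 3^(3 + 1) + 3^3 + 3; sub 4 for 3: 4^(4 + 1) + 4^4 + 4; = 1284; G_2 = 1284−1 = 1283
step 2: 1283 = 4^(4 + 1) + 4^4 + 3; sub 5 for 4: 5^(5 + 1) + 5^5 + 3; = 18753; G_3 = 18753−1 = 18752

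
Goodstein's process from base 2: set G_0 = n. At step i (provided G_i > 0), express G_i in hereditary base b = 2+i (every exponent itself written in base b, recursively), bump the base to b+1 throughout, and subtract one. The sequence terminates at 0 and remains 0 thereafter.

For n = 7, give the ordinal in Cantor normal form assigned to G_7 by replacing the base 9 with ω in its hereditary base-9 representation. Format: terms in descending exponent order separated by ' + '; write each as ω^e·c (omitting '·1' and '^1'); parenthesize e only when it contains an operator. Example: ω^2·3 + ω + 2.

ω^7·7 + ω^6·7 + ω^5·7 + ω^4·7 + ω^3·7 + ω^2·7 + ω·7 + 6

[0] 7 ≡ 2^2 + 2 + 1 (base 2). Lift 3: 31. −1: 30.
[1] 30 ≡ 3^3 + 3 (base 3). Lift 4: 260. −1: 259.
[2] 259 ≡ 4^4 + 3 (base 4). Lift 5: 3128. −1: 3127.
[3] 3127 ≡ 5^5 + 2 (base 5). Lift 6: 46658. −1: 46657.
[4] 46657 ≡ 6^6 + 1 (base 6). Lift 7: 823544. −1: 823543.
[5] 823543 ≡ 7^7 (base 7). Lift 8: 16777216. −1: 16777215.
[6] 16777215 ≡ 7·8^7 + 7·8^6 + 7·8^5 + 7·8^4 + 7·8^3 + 7·8^2 + 7·8 + 7 (base 8). Lift 9: 37665880. −1: 37665879.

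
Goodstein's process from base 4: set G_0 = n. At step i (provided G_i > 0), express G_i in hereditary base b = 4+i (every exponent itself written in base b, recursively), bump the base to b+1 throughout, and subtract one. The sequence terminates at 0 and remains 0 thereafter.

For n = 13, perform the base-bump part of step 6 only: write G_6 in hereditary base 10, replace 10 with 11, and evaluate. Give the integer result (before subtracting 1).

23

base 4: 13 = 3·4 + 1; at 5: 3·5 + 1 = 16; next = 15
base 5: 15 = 3·5; at 6: 3·6 = 18; next = 17
base 6: 17 = 2·6 + 5; at 7: 2·7 + 5 = 19; next = 18
base 7: 18 = 2·7 + 4; at 8: 2·8 + 4 = 20; next = 19
base 8: 19 = 2·8 + 3; at 9: 2·9 + 3 = 21; next = 20
base 9: 20 = 2·9 + 2; at 10: 2·10 + 2 = 22; next = 21
base 10: 21 = 2·10 + 1; at 11: 2·11 + 1 = 23; next = 22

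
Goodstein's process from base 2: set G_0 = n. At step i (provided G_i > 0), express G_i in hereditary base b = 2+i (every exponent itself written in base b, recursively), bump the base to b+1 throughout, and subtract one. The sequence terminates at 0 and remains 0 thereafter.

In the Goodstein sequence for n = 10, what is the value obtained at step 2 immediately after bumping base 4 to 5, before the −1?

15626

step 0: 10 = 2^(2 + 1) + 2; sub 3 for 2: 3^(3 + 1) + 3; = 84; G_1 = 84−1 = 83
step 1: 83 = 3^(3 + 1) + 2; sub 4 for 3: 4^(4 + 1) + 2; = 1026; G_2 = 1026−1 = 1025
step 2: 1025 = 4^(4 + 1) + 1; sub 5 for 4: 5^(5 + 1) + 1; = 15626; G_3 = 15626−1 = 15625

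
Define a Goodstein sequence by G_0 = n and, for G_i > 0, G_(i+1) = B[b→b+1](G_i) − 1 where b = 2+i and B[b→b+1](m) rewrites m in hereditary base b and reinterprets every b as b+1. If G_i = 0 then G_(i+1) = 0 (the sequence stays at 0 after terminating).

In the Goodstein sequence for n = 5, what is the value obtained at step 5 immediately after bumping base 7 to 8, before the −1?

G_0 = 5. HB_2(5) = 2^2 + 1. Bump = 28. G_1 = 27.
G_1 = 27. HB_3(27) = 3^3. Bump = 256. G_2 = 255.
G_2 = 255. HB_4(255) = 3·4^3 + 3·4^2 + 3·4 + 3. Bump = 468. G_3 = 467.
G_3 = 467. HB_5(467) = 3·5^3 + 3·5^2 + 3·5 + 2. Bump = 776. G_4 = 775.
G_4 = 775. HB_6(775) = 3·6^3 + 3·6^2 + 3·6 + 1. Bump = 1198. G_5 = 1197.

1752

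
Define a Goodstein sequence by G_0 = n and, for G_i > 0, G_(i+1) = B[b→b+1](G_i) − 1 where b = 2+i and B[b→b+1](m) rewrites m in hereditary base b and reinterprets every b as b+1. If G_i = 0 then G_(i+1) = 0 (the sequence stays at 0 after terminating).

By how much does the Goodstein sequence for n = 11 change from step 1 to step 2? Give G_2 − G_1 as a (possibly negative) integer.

[0] 11 ≡ 2^(2 + 1) + 2 + 1 (base 2). Lift 3: 85. −1: 84.
[1] 84 ≡ 3^(3 + 1) + 3 (base 3). Lift 4: 1028. −1: 1027.

943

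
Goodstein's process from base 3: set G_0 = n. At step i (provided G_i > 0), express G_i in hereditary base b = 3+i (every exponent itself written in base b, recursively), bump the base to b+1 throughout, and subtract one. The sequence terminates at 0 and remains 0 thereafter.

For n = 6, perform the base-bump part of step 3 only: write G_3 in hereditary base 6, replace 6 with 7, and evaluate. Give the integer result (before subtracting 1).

6 —HB3→ 2·3 —bump→ 2·4 = 8 —(−1)→ 7
7 —HB4→ 4 + 3 —bump→ 5 + 3 = 8 —(−1)→ 7
7 —HB5→ 5 + 2 —bump→ 6 + 2 = 8 —(−1)→ 7
7 —HB6→ 6 + 1 —bump→ 7 + 1 = 8 —(−1)→ 7

8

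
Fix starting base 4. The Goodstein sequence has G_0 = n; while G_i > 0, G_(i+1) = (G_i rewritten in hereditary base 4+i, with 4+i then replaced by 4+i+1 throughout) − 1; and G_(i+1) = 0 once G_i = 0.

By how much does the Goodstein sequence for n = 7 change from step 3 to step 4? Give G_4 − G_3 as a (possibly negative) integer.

i=0: 7 = 4 + 3 (b=4); 4→5: 5 + 3 = 8; 8−1 = 7
i=1: 7 = 5 + 2 (b=5); 5→6: 6 + 2 = 8; 8−1 = 7
i=2: 7 = 6 + 1 (b=6); 6→7: 7 + 1 = 8; 8−1 = 7
i=3: 7 = 7 (b=7); 7→8: 8 = 8; 8−1 = 7

0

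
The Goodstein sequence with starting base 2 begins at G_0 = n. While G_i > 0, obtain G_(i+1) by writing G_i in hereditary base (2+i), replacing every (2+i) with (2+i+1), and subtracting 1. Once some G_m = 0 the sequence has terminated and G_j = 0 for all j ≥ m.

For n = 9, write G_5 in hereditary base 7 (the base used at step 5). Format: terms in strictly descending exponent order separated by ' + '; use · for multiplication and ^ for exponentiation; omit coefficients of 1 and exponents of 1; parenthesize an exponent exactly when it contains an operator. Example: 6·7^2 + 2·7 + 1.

3·7^7 + 3·7^3 + 3·7^2 + 3·7

G_0 = 9. HB_2(9) = 2^(2 + 1) + 1. Bump = 82. G_1 = 81.
G_1 = 81. HB_3(81) = 3^(3 + 1). Bump = 1024. G_2 = 1023.
G_2 = 1023. HB_4(1023) = 3·4^4 + 3·4^3 + 3·4^2 + 3·4 + 3. Bump = 9843. G_3 = 9842.
G_3 = 9842. HB_5(9842) = 3·5^5 + 3·5^3 + 3·5^2 + 3·5 + 2. Bump = 140744. G_4 = 140743.
G_4 = 140743. HB_6(140743) = 3·6^6 + 3·6^3 + 3·6^2 + 3·6 + 1. Bump = 2471827. G_5 = 2471826.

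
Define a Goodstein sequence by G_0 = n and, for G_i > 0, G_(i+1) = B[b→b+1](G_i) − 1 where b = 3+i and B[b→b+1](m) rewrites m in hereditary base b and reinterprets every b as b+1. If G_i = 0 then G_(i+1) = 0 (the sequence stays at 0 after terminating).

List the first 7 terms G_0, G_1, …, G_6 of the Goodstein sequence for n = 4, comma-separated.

4, 4, 4, 3, 2, 1, 0

G_0 = 4. HB_3(4) = 3 + 1. Bump = 5. G_1 = 4.
G_1 = 4. HB_4(4) = 4. Bump = 5. G_2 = 4.
G_2 = 4. HB_5(4) = 4. Bump = 4. G_3 = 3.
G_3 = 3. HB_6(3) = 3. Bump = 3. G_4 = 2.
G_4 = 2. HB_7(2) = 2. Bump = 2. G_5 = 1.
G_5 = 1. HB_8(1) = 1. Bump = 1. G_6 = 0.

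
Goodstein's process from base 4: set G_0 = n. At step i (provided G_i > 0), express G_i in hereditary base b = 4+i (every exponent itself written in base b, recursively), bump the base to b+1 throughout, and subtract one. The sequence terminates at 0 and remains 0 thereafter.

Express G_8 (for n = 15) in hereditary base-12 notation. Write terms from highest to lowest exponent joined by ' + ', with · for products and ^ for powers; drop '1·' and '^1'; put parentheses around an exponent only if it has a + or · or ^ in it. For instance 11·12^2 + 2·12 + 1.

(0) 15|_4 = 3·4 + 3 ↦ 3·5 + 3|_5 = 18 ⇒ 17
(1) 17|_5 = 3·5 + 2 ↦ 3·6 + 2|_6 = 20 ⇒ 19
(2) 19|_6 = 3·6 + 1 ↦ 3·7 + 1|_7 = 22 ⇒ 21
(3) 21|_7 = 3·7 ↦ 3·8|_8 = 24 ⇒ 23
(4) 23|_8 = 2·8 + 7 ↦ 2·9 + 7|_9 = 25 ⇒ 24
(5) 24|_9 = 2·9 + 6 ↦ 2·10 + 6|_10 = 26 ⇒ 25
(6) 25|_10 = 2·10 + 5 ↦ 2·11 + 5|_11 = 27 ⇒ 26
(7) 26|_11 = 2·11 + 4 ↦ 2·12 + 4|_12 = 28 ⇒ 27
(8) 27|_12 = 2·12 + 3 ↦ 2·13 + 3|_13 = 29 ⇒ 28

2·12 + 3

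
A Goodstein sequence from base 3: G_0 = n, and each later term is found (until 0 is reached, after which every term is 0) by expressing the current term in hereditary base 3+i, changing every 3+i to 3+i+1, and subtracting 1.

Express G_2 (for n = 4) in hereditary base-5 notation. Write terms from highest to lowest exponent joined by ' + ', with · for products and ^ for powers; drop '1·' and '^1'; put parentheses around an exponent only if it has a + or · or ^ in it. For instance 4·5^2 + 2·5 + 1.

G_0=4  [base 3] 3 + 1  →[3↦4]→  4 + 1 = 5  −1 ⇒ G_1=4
G_1=4  [base 4] 4  →[4↦5]→  5 = 5  −1 ⇒ G_2=4
G_2=4  [base 5] 4  →[5↦6]→  4 = 4  −1 ⇒ G_3=3

4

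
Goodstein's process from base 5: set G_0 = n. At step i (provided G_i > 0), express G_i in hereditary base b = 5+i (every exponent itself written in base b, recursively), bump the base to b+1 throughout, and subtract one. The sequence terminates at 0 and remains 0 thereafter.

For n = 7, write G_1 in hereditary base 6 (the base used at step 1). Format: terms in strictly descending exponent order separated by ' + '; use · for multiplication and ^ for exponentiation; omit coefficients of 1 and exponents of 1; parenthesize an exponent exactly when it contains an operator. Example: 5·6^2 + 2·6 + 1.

base 5: 7 = 5 + 2; at 6: 6 + 2 = 8; next = 7
base 6: 7 = 6 + 1; at 7: 7 + 1 = 8; next = 7

6 + 1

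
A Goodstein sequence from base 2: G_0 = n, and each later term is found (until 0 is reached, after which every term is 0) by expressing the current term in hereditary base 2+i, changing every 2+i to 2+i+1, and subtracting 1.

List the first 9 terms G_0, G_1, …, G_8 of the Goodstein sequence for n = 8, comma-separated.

8, 80, 553, 6310, 93395, 1647195, 33554571, 774841151, 20000000211

G_0 = 8. HB_2(8) = 2^(2 + 1). Bump = 81. G_1 = 80.
G_1 = 80. HB_3(80) = 2·3^3 + 2·3^2 + 2·3 + 2. Bump = 554. G_2 = 553.
G_2 = 553. HB_4(553) = 2·4^4 + 2·4^2 + 2·4 + 1. Bump = 6311. G_3 = 6310.
G_3 = 6310. HB_5(6310) = 2·5^5 + 2·5^2 + 2·5. Bump = 93396. G_4 = 93395.
G_4 = 93395. HB_6(93395) = 2·6^6 + 2·6^2 + 6 + 5. Bump = 1647196. G_5 = 1647195.
G_5 = 1647195. HB_7(1647195) = 2·7^7 + 2·7^2 + 7 + 4. Bump = 33554572. G_6 = 33554571.
G_6 = 33554571. HB_8(33554571) = 2·8^8 + 2·8^2 + 8 + 3. Bump = 774841152. G_7 = 774841151.
G_7 = 774841151. HB_9(774841151) = 2·9^9 + 2·9^2 + 9 + 2. Bump = 20000000212. G_8 = 20000000211.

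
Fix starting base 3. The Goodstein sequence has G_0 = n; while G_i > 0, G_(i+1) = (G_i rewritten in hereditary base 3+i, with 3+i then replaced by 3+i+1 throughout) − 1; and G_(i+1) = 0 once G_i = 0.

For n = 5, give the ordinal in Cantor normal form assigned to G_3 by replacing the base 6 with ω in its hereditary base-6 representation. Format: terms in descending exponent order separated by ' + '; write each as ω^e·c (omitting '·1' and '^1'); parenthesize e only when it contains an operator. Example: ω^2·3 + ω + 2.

5

[0] 5 ≡ 3 + 2 (base 3). Lift 4: 6. −1: 5.
[1] 5 ≡ 4 + 1 (base 4). Lift 5: 6. −1: 5.
[2] 5 ≡ 5 (base 5). Lift 6: 6. −1: 5.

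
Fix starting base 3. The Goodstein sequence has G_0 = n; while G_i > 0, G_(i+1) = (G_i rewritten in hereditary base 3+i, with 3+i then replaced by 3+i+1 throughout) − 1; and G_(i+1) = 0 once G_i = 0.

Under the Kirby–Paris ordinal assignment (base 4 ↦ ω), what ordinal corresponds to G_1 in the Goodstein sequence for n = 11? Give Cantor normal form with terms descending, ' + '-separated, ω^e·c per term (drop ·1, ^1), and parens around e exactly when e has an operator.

ω^2 + 1

[0] 11 ≡ 3^2 + 2 (base 3). Lift 4: 18. −1: 17.
[1] 17 ≡ 4^2 + 1 (base 4). Lift 5: 26. −1: 25.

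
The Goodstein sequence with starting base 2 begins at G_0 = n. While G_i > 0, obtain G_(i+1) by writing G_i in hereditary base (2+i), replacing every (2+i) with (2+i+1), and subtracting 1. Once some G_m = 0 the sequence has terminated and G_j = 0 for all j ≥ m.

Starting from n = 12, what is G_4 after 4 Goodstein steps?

280019

i=0: 12 = 2^(2 + 1) + 2^2 (b=2); 2→3: 3^(3 + 1) + 3^3 = 108; 108−1 = 107
i=1: 107 = 3^(3 + 1) + 2·3^2 + 2·3 + 2 (b=3); 3→4: 4^(4 + 1) + 2·4^2 + 2·4 + 2 = 1066; 1066−1 = 1065
i=2: 1065 = 4^(4 + 1) + 2·4^2 + 2·4 + 1 (b=4); 4→5: 5^(5 + 1) + 2·5^2 + 2·5 + 1 = 15686; 15686−1 = 15685
i=3: 15685 = 5^(5 + 1) + 2·5^2 + 2·5 (b=5); 5→6: 6^(6 + 1) + 2·6^2 + 2·6 = 280020; 280020−1 = 280019
i=4: 280019 = 6^(6 + 1) + 2·6^2 + 6 + 5 (b=6); 6→7: 7^(7 + 1) + 2·7^2 + 7 + 5 = 5764911; 5764911−1 = 5764910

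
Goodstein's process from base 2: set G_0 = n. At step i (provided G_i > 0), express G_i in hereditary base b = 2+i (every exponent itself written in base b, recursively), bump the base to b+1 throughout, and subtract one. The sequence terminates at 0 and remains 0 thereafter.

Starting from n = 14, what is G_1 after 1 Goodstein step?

G_0=14  [base 2] 2^(2 + 1) + 2^2 + 2  →[2↦3]→  3^(3 + 1) + 3^3 + 3 = 111  −1 ⇒ G_1=110
G_1=110  [base 3] 3^(3 + 1) + 3^3 + 2  →[3↦4]→  4^(4 + 1) + 4^4 + 2 = 1282  −1 ⇒ G_2=1281

110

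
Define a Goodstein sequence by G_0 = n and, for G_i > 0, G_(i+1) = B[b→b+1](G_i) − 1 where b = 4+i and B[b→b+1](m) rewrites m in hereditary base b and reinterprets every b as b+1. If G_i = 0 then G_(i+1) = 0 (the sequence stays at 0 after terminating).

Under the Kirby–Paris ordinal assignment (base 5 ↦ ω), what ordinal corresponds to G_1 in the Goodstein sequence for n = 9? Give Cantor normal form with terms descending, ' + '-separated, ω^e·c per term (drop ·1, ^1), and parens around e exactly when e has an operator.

i=0: 9 = 2·4 + 1 (b=4); 4→5: 2·5 + 1 = 11; 11−1 = 10
i=1: 10 = 2·5 (b=5); 5→6: 2·6 = 12; 12−1 = 11

ω·2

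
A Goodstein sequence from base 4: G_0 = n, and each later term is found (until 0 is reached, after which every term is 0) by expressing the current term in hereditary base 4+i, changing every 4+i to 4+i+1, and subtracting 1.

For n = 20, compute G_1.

29

20 —HB4→ 4^2 + 4 —bump→ 5^2 + 5 = 30 —(−1)→ 29
29 —HB5→ 5^2 + 4 —bump→ 6^2 + 4 = 40 —(−1)→ 39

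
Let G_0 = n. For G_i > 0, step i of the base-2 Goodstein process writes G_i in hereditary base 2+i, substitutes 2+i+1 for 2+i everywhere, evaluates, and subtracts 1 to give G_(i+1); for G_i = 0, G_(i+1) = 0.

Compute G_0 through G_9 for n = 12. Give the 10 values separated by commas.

[0] 12 ≡ 2^(2 + 1) + 2^2 (base 2). Lift 3: 108. −1: 107.
[1] 107 ≡ 3^(3 + 1) + 2·3^2 + 2·3 + 2 (base 3). Lift 4: 1066. −1: 1065.
[2] 1065 ≡ 4^(4 + 1) + 2·4^2 + 2·4 + 1 (base 4). Lift 5: 15686. −1: 15685.
[3] 15685 ≡ 5^(5 + 1) + 2·5^2 + 2·5 (base 5). Lift 6: 280020. −1: 280019.
[4] 280019 ≡ 6^(6 + 1) + 2·6^2 + 6 + 5 (base 6). Lift 7: 5764911. −1: 5764910.
[5] 5764910 ≡ 7^(7 + 1) + 2·7^2 + 7 + 4 (base 7). Lift 8: 134217868. −1: 134217867.
[6] 134217867 ≡ 8^(8 + 1) + 2·8^2 + 8 + 3 (base 8). Lift 9: 3486784575. −1: 3486784574.
[7] 3486784574 ≡ 9^(9 + 1) + 2·9^2 + 9 + 2 (base 9). Lift 10: 100000000212. −1: 100000000211.
[8] 100000000211 ≡ 10^(10 + 1) + 2·10^2 + 10 + 1 (base 10). Lift 11: 3138428376975. −1: 3138428376974.

12, 107, 1065, 15685, 280019, 5764910, 134217867, 3486784574, 100000000211, 3138428376974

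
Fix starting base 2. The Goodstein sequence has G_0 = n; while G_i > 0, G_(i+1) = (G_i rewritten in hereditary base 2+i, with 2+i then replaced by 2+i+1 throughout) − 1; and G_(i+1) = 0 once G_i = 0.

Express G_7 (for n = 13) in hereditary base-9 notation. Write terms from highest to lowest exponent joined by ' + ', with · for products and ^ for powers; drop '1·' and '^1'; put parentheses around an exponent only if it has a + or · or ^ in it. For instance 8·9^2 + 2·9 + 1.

9^(9 + 1) + 3·9^3 + 3·9^2 + 2·9 + 6

i=0: 13 = 2^(2 + 1) + 2^2 + 1 (b=2); 2→3: 3^(3 + 1) + 3^3 + 1 = 109; 109−1 = 108
i=1: 108 = 3^(3 + 1) + 3^3 (b=3); 3→4: 4^(4 + 1) + 4^4 = 1280; 1280−1 = 1279
i=2: 1279 = 4^(4 + 1) + 3·4^3 + 3·4^2 + 3·4 + 3 (b=4); 4→5: 5^(5 + 1) + 3·5^3 + 3·5^2 + 3·5 + 3 = 16093; 16093−1 = 16092
i=3: 16092 = 5^(5 + 1) + 3·5^3 + 3·5^2 + 3·5 + 2 (b=5); 5→6: 6^(6 + 1) + 3·6^3 + 3·6^2 + 3·6 + 2 = 280712; 280712−1 = 280711
i=4: 280711 = 6^(6 + 1) + 3·6^3 + 3·6^2 + 3·6 + 1 (b=6); 6→7: 7^(7 + 1) + 3·7^3 + 3·7^2 + 3·7 + 1 = 5765999; 5765999−1 = 5765998
i=5: 5765998 = 7^(7 + 1) + 3·7^3 + 3·7^2 + 3·7 (b=7); 7→8: 8^(8 + 1) + 3·8^3 + 3·8^2 + 3·8 = 134219480; 134219480−1 = 134219479
i=6: 134219479 = 8^(8 + 1) + 3·8^3 + 3·8^2 + 2·8 + 7 (b=8); 8→9: 9^(9 + 1) + 3·9^3 + 3·9^2 + 2·9 + 7 = 3486786856; 3486786856−1 = 3486786855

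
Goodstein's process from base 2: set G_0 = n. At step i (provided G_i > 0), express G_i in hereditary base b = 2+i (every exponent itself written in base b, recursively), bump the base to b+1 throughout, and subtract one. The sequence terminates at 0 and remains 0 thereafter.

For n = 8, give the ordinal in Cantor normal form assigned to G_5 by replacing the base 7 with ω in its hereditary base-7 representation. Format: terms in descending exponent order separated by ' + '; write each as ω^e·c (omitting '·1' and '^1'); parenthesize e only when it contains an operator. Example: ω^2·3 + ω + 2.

[0] 8 ≡ 2^(2 + 1) (base 2). Lift 3: 81. −1: 80.
[1] 80 ≡ 2·3^3 + 2·3^2 + 2·3 + 2 (base 3). Lift 4: 554. −1: 553.
[2] 553 ≡ 2·4^4 + 2·4^2 + 2·4 + 1 (base 4). Lift 5: 6311. −1: 6310.
[3] 6310 ≡ 2·5^5 + 2·5^2 + 2·5 (base 5). Lift 6: 93396. −1: 93395.
[4] 93395 ≡ 2·6^6 + 2·6^2 + 6 + 5 (base 6). Lift 7: 1647196. −1: 1647195.

ω^ω·2 + ω^2·2 + ω + 4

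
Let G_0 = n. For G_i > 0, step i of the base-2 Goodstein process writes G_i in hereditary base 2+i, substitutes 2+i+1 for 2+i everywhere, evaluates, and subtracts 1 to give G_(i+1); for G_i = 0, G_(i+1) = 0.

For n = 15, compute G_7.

(0) 15|_2 = 2^(2 + 1) + 2^2 + 2 + 1 ↦ 3^(3 + 1) + 3^3 + 3 + 1|_3 = 112 ⇒ 111
(1) 111|_3 = 3^(3 + 1) + 3^3 + 3 ↦ 4^(4 + 1) + 4^4 + 4|_4 = 1284 ⇒ 1283
(2) 1283|_4 = 4^(4 + 1) + 4^4 + 3 ↦ 5^(5 + 1) + 5^5 + 3|_5 = 18753 ⇒ 18752
(3) 18752|_5 = 5^(5 + 1) + 5^5 + 2 ↦ 6^(6 + 1) + 6^6 + 2|_6 = 326594 ⇒ 326593
(4) 326593|_6 = 6^(6 + 1) + 6^6 + 1 ↦ 7^(7 + 1) + 7^7 + 1|_7 = 6588345 ⇒ 6588344
(5) 6588344|_7 = 7^(7 + 1) + 7^7 ↦ 8^(8 + 1) + 8^8|_8 = 150994944 ⇒ 150994943
(6) 150994943|_8 = 8^(8 + 1) + 7·8^7 + 7·8^6 + 7·8^5 + 7·8^4 + 7·8^3 + 7·8^2 + 7·8 + 7 ↦ 9^(9 + 1) + 7·9^7 + 7·9^6 + 7·9^5 + 7·9^4 + 7·9^3 + 7·9^2 + 7·9 + 7|_9 = 3524450281 ⇒ 3524450280
(7) 3524450280|_9 = 9^(9 + 1) + 7·9^7 + 7·9^6 + 7·9^5 + 7·9^4 + 7·9^3 + 7·9^2 + 7·9 + 6 ↦ 10^(10 + 1) + 7·10^7 + 7·10^6 + 7·10^5 + 7·10^4 + 7·10^3 + 7·10^2 + 7·10 + 6|_10 = 100077777776 ⇒ 100077777775

3524450280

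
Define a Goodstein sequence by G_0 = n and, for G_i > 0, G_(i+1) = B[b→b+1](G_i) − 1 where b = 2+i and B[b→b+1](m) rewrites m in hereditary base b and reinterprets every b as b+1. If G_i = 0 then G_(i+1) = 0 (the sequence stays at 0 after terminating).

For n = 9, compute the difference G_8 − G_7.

28837739404

step 0: 9 = 2^(2 + 1) + 1; sub 3 for 2: 3^(3 + 1) + 1; = 82; G_1 = 82−1 = 81
step 1: 81 = 3^(3 + 1); sub 4 for 3: 4^(4 + 1); = 1024; G_2 = 1024−1 = 1023
step 2: 1023 = 3·4^4 + 3·4^3 + 3·4^2 + 3·4 + 3; sub 5 for 4: 3·5^5 + 3·5^3 + 3·5^2 + 3·5 + 3; = 9843; G_3 = 9843−1 = 9842
step 3: 9842 = 3·5^5 + 3·5^3 + 3·5^2 + 3·5 + 2; sub 6 for 5: 3·6^6 + 3·6^3 + 3·6^2 + 3·6 + 2; = 140744; G_4 = 140744−1 = 140743
step 4: 140743 = 3·6^6 + 3·6^3 + 3·6^2 + 3·6 + 1; sub 7 for 6: 3·7^7 + 3·7^3 + 3·7^2 + 3·7 + 1; = 2471827; G_5 = 2471827−1 = 2471826
step 5: 2471826 = 3·7^7 + 3·7^3 + 3·7^2 + 3·7; sub 8 for 7: 3·8^8 + 3·8^3 + 3·8^2 + 3·8; = 50333400; G_6 = 50333400−1 = 50333399
step 6: 50333399 = 3·8^8 + 3·8^3 + 3·8^2 + 2·8 + 7; sub 9 for 8: 3·9^9 + 3·9^3 + 3·9^2 + 2·9 + 7; = 1162263922; G_7 = 1162263922−1 = 1162263921
step 7: 1162263921 = 3·9^9 + 3·9^3 + 3·9^2 + 2·9 + 6; sub 10 for 9: 3·10^10 + 3·10^3 + 3·10^2 + 2·10 + 6; = 30000003326; G_8 = 30000003326−1 = 30000003325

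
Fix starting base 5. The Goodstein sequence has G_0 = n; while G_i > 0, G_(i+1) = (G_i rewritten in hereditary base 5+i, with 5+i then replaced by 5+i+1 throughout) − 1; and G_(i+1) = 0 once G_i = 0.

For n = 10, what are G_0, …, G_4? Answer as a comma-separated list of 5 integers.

i=0: 10 = 2·5 (b=5); 5→6: 2·6 = 12; 12−1 = 11
i=1: 11 = 6 + 5 (b=6); 6→7: 7 + 5 = 12; 12−1 = 11
i=2: 11 = 7 + 4 (b=7); 7→8: 8 + 4 = 12; 12−1 = 11
i=3: 11 = 8 + 3 (b=8); 8→9: 9 + 3 = 12; 12−1 = 11

10, 11, 11, 11, 11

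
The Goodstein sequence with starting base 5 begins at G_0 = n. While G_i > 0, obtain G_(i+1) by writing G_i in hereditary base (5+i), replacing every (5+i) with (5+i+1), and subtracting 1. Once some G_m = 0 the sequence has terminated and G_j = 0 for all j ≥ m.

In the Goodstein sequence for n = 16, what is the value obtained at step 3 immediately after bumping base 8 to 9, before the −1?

23

[0] 16 ≡ 3·5 + 1 (base 5). Lift 6: 19. −1: 18.
[1] 18 ≡ 3·6 (base 6). Lift 7: 21. −1: 20.
[2] 20 ≡ 2·7 + 6 (base 7). Lift 8: 22. −1: 21.
[3] 21 ≡ 2·8 + 5 (base 8). Lift 9: 23. −1: 22.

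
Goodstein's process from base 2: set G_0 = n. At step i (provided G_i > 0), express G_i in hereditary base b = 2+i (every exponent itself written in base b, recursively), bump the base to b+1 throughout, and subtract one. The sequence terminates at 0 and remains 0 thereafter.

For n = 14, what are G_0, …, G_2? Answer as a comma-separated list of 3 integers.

14, 110, 1281

[0] 14 ≡ 2^(2 + 1) + 2^2 + 2 (base 2). Lift 3: 111. −1: 110.
[1] 110 ≡ 3^(3 + 1) + 3^3 + 2 (base 3). Lift 4: 1282. −1: 1281.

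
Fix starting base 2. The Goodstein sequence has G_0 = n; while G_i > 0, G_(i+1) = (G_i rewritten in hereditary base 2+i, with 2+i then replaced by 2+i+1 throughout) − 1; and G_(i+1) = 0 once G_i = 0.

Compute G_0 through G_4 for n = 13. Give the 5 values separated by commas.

13, 108, 1279, 16092, 280711

base 2: 13 = 2^(2 + 1) + 2^2 + 1; at 3: 3^(3 + 1) + 3^3 + 1 = 109; next = 108
base 3: 108 = 3^(3 + 1) + 3^3; at 4: 4^(4 + 1) + 4^4 = 1280; next = 1279
base 4: 1279 = 4^(4 + 1) + 3·4^3 + 3·4^2 + 3·4 + 3; at 5: 5^(5 + 1) + 3·5^3 + 3·5^2 + 3·5 + 3 = 16093; next = 16092
base 5: 16092 = 5^(5 + 1) + 3·5^3 + 3·5^2 + 3·5 + 2; at 6: 6^(6 + 1) + 3·6^3 + 3·6^2 + 3·6 + 2 = 280712; next = 280711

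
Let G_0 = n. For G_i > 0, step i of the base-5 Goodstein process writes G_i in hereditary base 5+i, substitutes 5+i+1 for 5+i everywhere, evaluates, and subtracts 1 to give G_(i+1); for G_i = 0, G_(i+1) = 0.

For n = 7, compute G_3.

7

i=0: 7 = 5 + 2 (b=5); 5→6: 6 + 2 = 8; 8−1 = 7
i=1: 7 = 6 + 1 (b=6); 6→7: 7 + 1 = 8; 8−1 = 7
i=2: 7 = 7 (b=7); 7→8: 8 = 8; 8−1 = 7
i=3: 7 = 7 (b=8); 8→9: 7 = 7; 7−1 = 6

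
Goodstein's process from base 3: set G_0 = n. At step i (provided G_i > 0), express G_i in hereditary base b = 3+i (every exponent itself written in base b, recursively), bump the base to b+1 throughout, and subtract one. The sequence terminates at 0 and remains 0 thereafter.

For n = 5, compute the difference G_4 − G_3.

-1

(0) 5|_3 = 3 + 2 ↦ 4 + 2|_4 = 6 ⇒ 5
(1) 5|_4 = 4 + 1 ↦ 5 + 1|_5 = 6 ⇒ 5
(2) 5|_5 = 5 ↦ 6|_6 = 6 ⇒ 5
(3) 5|_6 = 5 ↦ 5|_7 = 5 ⇒ 4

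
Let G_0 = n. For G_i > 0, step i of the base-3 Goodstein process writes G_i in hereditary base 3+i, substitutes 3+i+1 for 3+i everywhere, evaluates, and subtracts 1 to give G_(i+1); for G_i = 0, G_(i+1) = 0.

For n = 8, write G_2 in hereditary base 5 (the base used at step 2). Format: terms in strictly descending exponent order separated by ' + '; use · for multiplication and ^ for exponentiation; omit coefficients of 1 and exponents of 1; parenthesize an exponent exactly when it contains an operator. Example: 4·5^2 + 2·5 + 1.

2·5

step 0: 8 = 2·3 + 2; sub 4 for 3: 2·4 + 2; = 10; G_1 = 10−1 = 9
step 1: 9 = 2·4 + 1; sub 5 for 4: 2·5 + 1; = 11; G_2 = 11−1 = 10
step 2: 10 = 2·5; sub 6 for 5: 2·6; = 12; G_3 = 12−1 = 11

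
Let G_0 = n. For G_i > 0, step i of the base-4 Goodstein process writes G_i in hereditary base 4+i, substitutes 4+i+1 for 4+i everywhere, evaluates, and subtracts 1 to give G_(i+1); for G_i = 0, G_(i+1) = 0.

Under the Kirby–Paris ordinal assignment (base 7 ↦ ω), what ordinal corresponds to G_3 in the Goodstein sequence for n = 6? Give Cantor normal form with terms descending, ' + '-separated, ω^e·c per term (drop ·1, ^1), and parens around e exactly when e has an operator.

base 4: 6 = 4 + 2; at 5: 5 + 2 = 7; next = 6
base 5: 6 = 5 + 1; at 6: 6 + 1 = 7; next = 6
base 6: 6 = 6; at 7: 7 = 7; next = 6
base 7: 6 = 6; at 8: 6 = 6; next = 5

6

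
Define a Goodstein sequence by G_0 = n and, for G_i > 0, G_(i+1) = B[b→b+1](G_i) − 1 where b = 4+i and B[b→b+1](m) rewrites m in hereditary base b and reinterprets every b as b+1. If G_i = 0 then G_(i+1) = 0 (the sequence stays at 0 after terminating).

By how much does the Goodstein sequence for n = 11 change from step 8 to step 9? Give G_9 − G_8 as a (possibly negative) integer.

base 4: 11 = 2·4 + 3; at 5: 2·5 + 3 = 13; next = 12
base 5: 12 = 2·5 + 2; at 6: 2·6 + 2 = 14; next = 13
base 6: 13 = 2·6 + 1; at 7: 2·7 + 1 = 15; next = 14
base 7: 14 = 2·7; at 8: 2·8 = 16; next = 15
base 8: 15 = 8 + 7; at 9: 9 + 7 = 16; next = 15
base 9: 15 = 9 + 6; at 10: 10 + 6 = 16; next = 15
base 10: 15 = 10 + 5; at 11: 11 + 5 = 16; next = 15
base 11: 15 = 11 + 4; at 12: 12 + 4 = 16; next = 15
base 12: 15 = 12 + 3; at 13: 13 + 3 = 16; next = 15

0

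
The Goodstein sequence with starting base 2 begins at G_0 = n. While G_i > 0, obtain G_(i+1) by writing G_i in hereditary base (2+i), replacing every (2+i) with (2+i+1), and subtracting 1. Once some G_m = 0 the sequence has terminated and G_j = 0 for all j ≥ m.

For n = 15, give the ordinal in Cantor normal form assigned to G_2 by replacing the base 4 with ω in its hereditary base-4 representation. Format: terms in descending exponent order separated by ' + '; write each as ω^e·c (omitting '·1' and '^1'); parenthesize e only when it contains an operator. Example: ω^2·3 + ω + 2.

ω^(ω + 1) + ω^ω + 3

step 0: 15 = 2^(2 + 1) + 2^2 + 2 + 1; sub 3 for 2: 3^(3 + 1) + 3^3 + 3 + 1; = 112; G_1 = 112−1 = 111
step 1: 111 = 3^(3 + 1) + 3^3 + 3; sub 4 for 3: 4^(4 + 1) + 4^4 + 4; = 1284; G_2 = 1284−1 = 1283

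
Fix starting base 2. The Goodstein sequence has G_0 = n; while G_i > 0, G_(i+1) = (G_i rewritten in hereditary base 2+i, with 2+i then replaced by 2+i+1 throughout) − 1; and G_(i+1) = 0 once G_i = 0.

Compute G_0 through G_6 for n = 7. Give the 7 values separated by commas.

7, 30, 259, 3127, 46657, 823543, 16777215

i=0: 7 = 2^2 + 2 + 1 (b=2); 2→3: 3^3 + 3 + 1 = 31; 31−1 = 30
i=1: 30 = 3^3 + 3 (b=3); 3→4: 4^4 + 4 = 260; 260−1 = 259
i=2: 259 = 4^4 + 3 (b=4); 4→5: 5^5 + 3 = 3128; 3128−1 = 3127
i=3: 3127 = 5^5 + 2 (b=5); 5→6: 6^6 + 2 = 46658; 46658−1 = 46657
i=4: 46657 = 6^6 + 1 (b=6); 6→7: 7^7 + 1 = 823544; 823544−1 = 823543
i=5: 823543 = 7^7 (b=7); 7→8: 8^8 = 16777216; 16777216−1 = 16777215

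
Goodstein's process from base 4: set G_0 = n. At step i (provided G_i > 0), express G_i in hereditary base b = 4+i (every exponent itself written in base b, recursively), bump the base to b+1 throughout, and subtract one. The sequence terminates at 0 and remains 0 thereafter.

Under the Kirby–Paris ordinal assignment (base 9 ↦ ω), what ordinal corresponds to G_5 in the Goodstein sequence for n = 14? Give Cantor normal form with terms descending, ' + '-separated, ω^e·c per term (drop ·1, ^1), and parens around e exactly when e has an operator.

ω·2 + 4

[0] 14 ≡ 3·4 + 2 (base 4). Lift 5: 17. −1: 16.
[1] 16 ≡ 3·5 + 1 (base 5). Lift 6: 19. −1: 18.
[2] 18 ≡ 3·6 (base 6). Lift 7: 21. −1: 20.
[3] 20 ≡ 2·7 + 6 (base 7). Lift 8: 22. −1: 21.
[4] 21 ≡ 2·8 + 5 (base 8). Lift 9: 23. −1: 22.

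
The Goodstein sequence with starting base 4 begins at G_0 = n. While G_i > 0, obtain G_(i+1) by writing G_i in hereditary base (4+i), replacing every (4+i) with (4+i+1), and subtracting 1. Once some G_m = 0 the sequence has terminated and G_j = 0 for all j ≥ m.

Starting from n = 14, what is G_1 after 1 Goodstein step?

16

14 —HB4→ 3·4 + 2 —bump→ 3·5 + 2 = 17 —(−1)→ 16
16 —HB5→ 3·5 + 1 —bump→ 3·6 + 1 = 19 —(−1)→ 18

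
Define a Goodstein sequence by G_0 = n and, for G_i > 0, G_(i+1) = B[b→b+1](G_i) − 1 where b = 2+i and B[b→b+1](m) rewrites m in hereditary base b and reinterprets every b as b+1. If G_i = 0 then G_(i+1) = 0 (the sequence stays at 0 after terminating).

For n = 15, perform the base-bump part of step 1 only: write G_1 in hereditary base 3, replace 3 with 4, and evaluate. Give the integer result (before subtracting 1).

1284

(0) 15|_2 = 2^(2 + 1) + 2^2 + 2 + 1 ↦ 3^(3 + 1) + 3^3 + 3 + 1|_3 = 112 ⇒ 111
(1) 111|_3 = 3^(3 + 1) + 3^3 + 3 ↦ 4^(4 + 1) + 4^4 + 4|_4 = 1284 ⇒ 1283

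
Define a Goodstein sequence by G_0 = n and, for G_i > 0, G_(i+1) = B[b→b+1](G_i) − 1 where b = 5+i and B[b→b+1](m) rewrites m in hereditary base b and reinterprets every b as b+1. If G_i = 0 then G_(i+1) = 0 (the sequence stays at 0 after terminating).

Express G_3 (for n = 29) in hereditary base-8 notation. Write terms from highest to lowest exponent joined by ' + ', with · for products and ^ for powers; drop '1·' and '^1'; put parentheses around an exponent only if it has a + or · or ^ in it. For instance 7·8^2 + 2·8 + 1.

(0) 29|_5 = 5^2 + 4 ↦ 6^2 + 4|_6 = 40 ⇒ 39
(1) 39|_6 = 6^2 + 3 ↦ 7^2 + 3|_7 = 52 ⇒ 51
(2) 51|_7 = 7^2 + 2 ↦ 8^2 + 2|_8 = 66 ⇒ 65
(3) 65|_8 = 8^2 + 1 ↦ 9^2 + 1|_9 = 82 ⇒ 81

8^2 + 1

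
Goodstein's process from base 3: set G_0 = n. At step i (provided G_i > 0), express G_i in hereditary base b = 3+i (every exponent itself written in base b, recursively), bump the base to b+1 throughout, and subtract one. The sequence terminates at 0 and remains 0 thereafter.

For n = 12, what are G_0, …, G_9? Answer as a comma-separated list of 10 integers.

12, 19, 27, 37, 49, 63, 69, 75, 81, 87

base 3: 12 = 3^2 + 3; at 4: 4^2 + 4 = 20; next = 19
base 4: 19 = 4^2 + 3; at 5: 5^2 + 3 = 28; next = 27
base 5: 27 = 5^2 + 2; at 6: 6^2 + 2 = 38; next = 37
base 6: 37 = 6^2 + 1; at 7: 7^2 + 1 = 50; next = 49
base 7: 49 = 7^2; at 8: 8^2 = 64; next = 63
base 8: 63 = 7·8 + 7; at 9: 7·9 + 7 = 70; next = 69
base 9: 69 = 7·9 + 6; at 10: 7·10 + 6 = 76; next = 75
base 10: 75 = 7·10 + 5; at 11: 7·11 + 5 = 82; next = 81
base 11: 81 = 7·11 + 4; at 12: 7·12 + 4 = 88; next = 87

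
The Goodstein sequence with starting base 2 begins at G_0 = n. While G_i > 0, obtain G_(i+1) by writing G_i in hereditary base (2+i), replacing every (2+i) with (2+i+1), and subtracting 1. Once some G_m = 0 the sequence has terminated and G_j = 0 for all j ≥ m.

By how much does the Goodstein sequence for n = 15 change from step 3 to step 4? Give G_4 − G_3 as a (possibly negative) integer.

307841

G_0=15  [base 2] 2^(2 + 1) + 2^2 + 2 + 1  →[2↦3]→  3^(3 + 1) + 3^3 + 3 + 1 = 112  −1 ⇒ G_1=111
G_1=111  [base 3] 3^(3 + 1) + 3^3 + 3  →[3↦4]→  4^(4 + 1) + 4^4 + 4 = 1284  −1 ⇒ G_2=1283
G_2=1283  [base 4] 4^(4 + 1) + 4^4 + 3  →[4↦5]→  5^(5 + 1) + 5^5 + 3 = 18753  −1 ⇒ G_3=18752
G_3=18752  [base 5] 5^(5 + 1) + 5^5 + 2  →[5↦6]→  6^(6 + 1) + 6^6 + 2 = 326594  −1 ⇒ G_4=326593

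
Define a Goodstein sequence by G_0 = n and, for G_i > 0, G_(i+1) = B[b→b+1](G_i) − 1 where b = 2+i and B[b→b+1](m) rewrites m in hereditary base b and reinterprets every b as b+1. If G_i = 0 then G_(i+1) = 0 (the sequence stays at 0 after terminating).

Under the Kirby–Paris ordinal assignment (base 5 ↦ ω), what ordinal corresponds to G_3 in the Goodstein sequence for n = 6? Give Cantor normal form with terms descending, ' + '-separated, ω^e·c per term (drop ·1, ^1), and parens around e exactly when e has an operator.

i=0: 6 = 2^2 + 2 (b=2); 2→3: 3^3 + 3 = 30; 30−1 = 29
i=1: 29 = 3^3 + 2 (b=3); 3→4: 4^4 + 2 = 258; 258−1 = 257
i=2: 257 = 4^4 + 1 (b=4); 4→5: 5^5 + 1 = 3126; 3126−1 = 3125
i=3: 3125 = 5^5 (b=5); 5→6: 6^6 = 46656; 46656−1 = 46655

ω^ω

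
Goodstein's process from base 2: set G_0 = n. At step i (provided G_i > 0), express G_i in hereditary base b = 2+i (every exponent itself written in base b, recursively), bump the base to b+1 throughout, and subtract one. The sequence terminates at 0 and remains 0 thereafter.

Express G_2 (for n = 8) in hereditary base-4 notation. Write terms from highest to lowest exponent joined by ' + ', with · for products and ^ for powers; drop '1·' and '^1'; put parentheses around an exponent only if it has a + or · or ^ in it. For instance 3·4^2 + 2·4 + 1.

i=0: 8 = 2^(2 + 1) (b=2); 2→3: 3^(3 + 1) = 81; 81−1 = 80
i=1: 80 = 2·3^3 + 2·3^2 + 2·3 + 2 (b=3); 3→4: 2·4^4 + 2·4^2 + 2·4 + 2 = 554; 554−1 = 553

2·4^4 + 2·4^2 + 2·4 + 1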